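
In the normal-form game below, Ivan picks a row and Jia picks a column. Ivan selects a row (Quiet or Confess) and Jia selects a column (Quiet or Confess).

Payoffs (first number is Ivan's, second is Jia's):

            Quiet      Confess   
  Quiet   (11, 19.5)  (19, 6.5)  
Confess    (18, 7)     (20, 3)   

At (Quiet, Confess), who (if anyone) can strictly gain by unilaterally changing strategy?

Ivan at (Quiet, Confess) earns 19; deviating to Confess yields 20 — a strict improvement.
Jia earns 6.5; deviating to Quiet yields 19.5 — a strict improvement.
Both Ivan and Jia have strictly profitable deviations.

Both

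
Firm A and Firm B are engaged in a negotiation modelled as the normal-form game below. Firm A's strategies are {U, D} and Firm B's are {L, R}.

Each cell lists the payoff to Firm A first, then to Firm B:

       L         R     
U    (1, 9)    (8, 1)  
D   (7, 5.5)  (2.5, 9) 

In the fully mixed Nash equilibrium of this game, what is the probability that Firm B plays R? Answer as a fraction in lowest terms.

12/23

Let y be the probability that Firm B plays L. In a completely mixed equilibrium, Firm A must be indifferent between U and D.
Firm A's expected payoff from U is y + 8(1−y); from D it is 7y + 2.5(1−y).
Setting these equal: −7y + 8 = 4.5y + 2.5, so y = 11/23.
Therefore Firm B plays R with probability 1 − 11/23 = 12/23.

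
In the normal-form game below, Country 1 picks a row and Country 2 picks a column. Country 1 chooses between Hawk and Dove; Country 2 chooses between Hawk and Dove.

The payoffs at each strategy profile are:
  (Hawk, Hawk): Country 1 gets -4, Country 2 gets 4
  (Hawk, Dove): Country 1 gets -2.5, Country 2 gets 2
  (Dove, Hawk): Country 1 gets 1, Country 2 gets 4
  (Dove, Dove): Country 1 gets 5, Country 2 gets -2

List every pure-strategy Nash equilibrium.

(Hawk, Hawk): Country 1 prefers Dove (1 > -4) — not an equilibrium.
(Hawk, Dove): Country 1 prefers Dove (5 > -2.5); Country 2 prefers Hawk (4 > 2) — not an equilibrium.
(Dove, Hawk): Country 1 gets 1 ≥ -4 from Hawk, and Country 2 gets 4 ≥ -2 from Dove — Nash equilibrium.
(Dove, Dove): Country 2 prefers Hawk (4 > -2) — not an equilibrium.

(Dove, Hawk)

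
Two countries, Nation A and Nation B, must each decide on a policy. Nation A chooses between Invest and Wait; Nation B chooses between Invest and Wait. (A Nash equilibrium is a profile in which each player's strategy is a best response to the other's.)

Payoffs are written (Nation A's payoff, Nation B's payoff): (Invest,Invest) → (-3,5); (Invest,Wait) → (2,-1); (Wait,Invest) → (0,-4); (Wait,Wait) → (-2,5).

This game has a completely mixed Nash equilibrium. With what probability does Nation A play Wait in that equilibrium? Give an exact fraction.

Let r be the probability that Nation A plays Invest. In a completely mixed equilibrium, Nation B must be indifferent between Invest and Wait.
Nation B's expected payoff from Invest is 5r − 4(1−r); from Wait it is −r + 5(1−r).
Setting these equal: 9r − 4 = −6r + 5, so r = 3/5.
Therefore Nation A plays Wait with probability 1 − 3/5 = 2/5.

2/5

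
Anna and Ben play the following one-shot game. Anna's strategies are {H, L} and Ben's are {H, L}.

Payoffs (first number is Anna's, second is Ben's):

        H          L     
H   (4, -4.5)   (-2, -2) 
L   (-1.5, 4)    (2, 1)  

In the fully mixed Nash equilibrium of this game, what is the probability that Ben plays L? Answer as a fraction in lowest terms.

11/19

Let y be the probability that Ben plays H. In a completely mixed equilibrium, Anna must be indifferent between H and L.
Anna's expected payoff from H is 4y − 2(1−y); from L it is −1.5y + 2(1−y).
Setting these equal: 6y − 2 = −3.5y + 2, so y = 8/19.
Therefore Ben plays L with probability 1 − 8/19 = 11/19.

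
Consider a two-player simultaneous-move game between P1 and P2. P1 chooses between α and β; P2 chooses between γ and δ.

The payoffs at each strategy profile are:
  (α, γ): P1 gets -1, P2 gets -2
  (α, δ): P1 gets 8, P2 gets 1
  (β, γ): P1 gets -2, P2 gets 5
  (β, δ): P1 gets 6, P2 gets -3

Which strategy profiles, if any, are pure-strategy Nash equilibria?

(α, γ): P2 prefers δ (1 > -2) — not an equilibrium.
(α, δ): P1 gets 8 ≥ 6 from β, and P2 gets 1 ≥ -2 from γ — Nash equilibrium.
(β, γ): P1 prefers α (-1 > -2) — not an equilibrium.
(β, δ): P1 prefers α (8 > 6); P2 prefers γ (5 > -3) — not an equilibrium.

(α, δ)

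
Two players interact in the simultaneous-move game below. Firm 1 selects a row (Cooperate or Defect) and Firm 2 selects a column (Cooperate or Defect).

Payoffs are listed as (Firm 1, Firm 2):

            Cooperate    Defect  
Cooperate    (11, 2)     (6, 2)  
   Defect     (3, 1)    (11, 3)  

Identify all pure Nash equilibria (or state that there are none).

(Cooperate, Cooperate) and (Defect, Defect)

(Cooperate, Cooperate): Firm 1 gets 11 ≥ 3 from Defect, and Firm 2 gets 2 ≥ 2 from Defect — Nash equilibrium.
(Cooperate, Defect): Firm 1 prefers Defect (11 > 6) — not an equilibrium.
(Defect, Cooperate): Firm 1 prefers Cooperate (11 > 3); Firm 2 prefers Defect (3 > 1) — not an equilibrium.
(Defect, Defect): Firm 1 gets 11 ≥ 6 from Cooperate, and Firm 2 gets 3 ≥ 1 from Cooperate — Nash equilibrium.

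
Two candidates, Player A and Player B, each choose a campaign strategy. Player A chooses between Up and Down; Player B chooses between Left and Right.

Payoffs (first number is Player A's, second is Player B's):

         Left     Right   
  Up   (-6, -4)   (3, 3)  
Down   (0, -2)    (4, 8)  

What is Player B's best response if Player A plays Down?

Right

Against Down, Player B earns -2 from Left and 8 from Right.
So Right is the best response.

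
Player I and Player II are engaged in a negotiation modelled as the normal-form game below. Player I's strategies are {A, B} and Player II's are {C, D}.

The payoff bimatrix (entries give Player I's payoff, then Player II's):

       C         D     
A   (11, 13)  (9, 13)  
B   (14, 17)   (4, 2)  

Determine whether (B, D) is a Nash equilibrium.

At (B, D), Player I earns 4; switching to A would give 9, so Player I would deviate.
Player II earns 2; switching to C would give 17, so Player II would deviate.
Since at least one player can profitably deviate, this is not a Nash equilibrium.

No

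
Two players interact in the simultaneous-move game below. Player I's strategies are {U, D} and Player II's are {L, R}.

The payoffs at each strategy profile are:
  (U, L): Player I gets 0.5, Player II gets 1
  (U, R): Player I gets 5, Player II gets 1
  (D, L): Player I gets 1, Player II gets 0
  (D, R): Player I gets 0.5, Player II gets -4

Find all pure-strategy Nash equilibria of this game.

(U, R) and (D, L)

(U, L): Player I prefers D (1 > 0.5) — not an equilibrium.
(U, R): Player I gets 5 ≥ 0.5 from D, and Player II gets 1 ≥ 1 from L — Nash equilibrium.
(D, L): Player I gets 1 ≥ 0.5 from U, and Player II gets 0 ≥ -4 from R — Nash equilibrium.
(D, R): Player I prefers U (5 > 0.5); Player II prefers L (0 > -4) — not an equilibrium.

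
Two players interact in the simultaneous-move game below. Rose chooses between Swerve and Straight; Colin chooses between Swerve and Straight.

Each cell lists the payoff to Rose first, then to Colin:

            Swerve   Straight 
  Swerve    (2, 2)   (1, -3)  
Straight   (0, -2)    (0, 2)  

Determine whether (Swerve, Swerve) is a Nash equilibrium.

At (Swerve, Swerve), Rose earns 2; switching to Straight would give 0, so Rose has no profitable deviation.
Colin earns 2; switching to Straight would give -3, so Colin has no profitable deviation.
Neither player can gain by a unilateral deviation, so this profile is a Nash equilibrium.

Yes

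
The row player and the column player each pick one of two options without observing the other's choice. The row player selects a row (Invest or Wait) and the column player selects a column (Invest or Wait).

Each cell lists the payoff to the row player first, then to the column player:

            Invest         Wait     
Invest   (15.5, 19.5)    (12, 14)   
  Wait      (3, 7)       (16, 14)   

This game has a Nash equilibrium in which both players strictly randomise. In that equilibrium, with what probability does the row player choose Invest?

14/25

Let r be the probability that the row player plays Invest. In a completely mixed equilibrium, the column player must be indifferent between Invest and Wait.
The column player's expected payoff from Invest is 19.5r + 7(1−r); from Wait it is 14r + 14(1−r).
Setting these equal: 12.5r + 7 = 14, so r = 14/25.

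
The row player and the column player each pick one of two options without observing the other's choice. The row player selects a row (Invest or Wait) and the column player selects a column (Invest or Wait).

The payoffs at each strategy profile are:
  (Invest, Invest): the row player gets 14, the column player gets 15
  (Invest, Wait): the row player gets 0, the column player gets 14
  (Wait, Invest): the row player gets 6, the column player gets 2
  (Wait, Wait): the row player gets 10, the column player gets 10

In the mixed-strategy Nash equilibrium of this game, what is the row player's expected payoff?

70/9

First find q, the probability the column player plays Invest, from the row player's indifference between Invest and Wait: 14q = 6q + 10(1−q), giving q = 5/9.
Since the row player is indifferent in equilibrium, the row player's expected payoff equals the payoff from either row against (5/9, 4/9). Using Invest: 14(5/9) = 70/9.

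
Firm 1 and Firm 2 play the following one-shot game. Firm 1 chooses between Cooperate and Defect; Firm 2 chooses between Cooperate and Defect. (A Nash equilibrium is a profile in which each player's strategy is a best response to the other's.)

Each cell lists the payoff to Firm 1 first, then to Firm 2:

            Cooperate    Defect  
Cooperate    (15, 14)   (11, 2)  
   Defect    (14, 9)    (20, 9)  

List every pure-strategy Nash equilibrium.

(Cooperate, Cooperate): Firm 1 gets 15 ≥ 14 from Defect, and Firm 2 gets 14 ≥ 2 from Defect — Nash equilibrium.
(Cooperate, Defect): Firm 1 prefers Defect (20 > 11); Firm 2 prefers Cooperate (14 > 2) — not an equilibrium.
(Defect, Cooperate): Firm 1 prefers Cooperate (15 > 14) — not an equilibrium.
(Defect, Defect): Firm 1 gets 20 ≥ 11 from Cooperate, and Firm 2 gets 9 ≥ 9 from Cooperate — Nash equilibrium.

(Cooperate, Cooperate) and (Defect, Defect)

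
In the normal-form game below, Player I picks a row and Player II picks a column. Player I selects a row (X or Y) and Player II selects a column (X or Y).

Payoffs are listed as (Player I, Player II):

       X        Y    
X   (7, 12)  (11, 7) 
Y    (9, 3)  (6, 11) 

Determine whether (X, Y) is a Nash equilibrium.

At (X, Y), Player I earns 11; switching to Y would give 6, so Player I has no profitable deviation.
Player II earns 7; switching to X would give 12, so Player II would deviate.
Since at least one player can profitably deviate, this is not a Nash equilibrium.

No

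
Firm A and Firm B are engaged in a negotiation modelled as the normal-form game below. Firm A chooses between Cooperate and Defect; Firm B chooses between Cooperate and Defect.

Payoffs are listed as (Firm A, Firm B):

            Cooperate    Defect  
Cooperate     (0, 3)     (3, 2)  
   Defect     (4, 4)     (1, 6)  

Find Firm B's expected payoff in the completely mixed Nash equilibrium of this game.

First find x, the probability Firm A plays Cooperate, from Firm B's indifference between Cooperate and Defect: 3x + 4(1−x) = 2x + 6(1−x), giving x = 2/3.
Since Firm B is indifferent in equilibrium, Firm B's expected payoff equals the payoff from either column against (2/3, 1/3). Using Cooperate: 3(2/3) + 4(1/3) = 10/3.

10/3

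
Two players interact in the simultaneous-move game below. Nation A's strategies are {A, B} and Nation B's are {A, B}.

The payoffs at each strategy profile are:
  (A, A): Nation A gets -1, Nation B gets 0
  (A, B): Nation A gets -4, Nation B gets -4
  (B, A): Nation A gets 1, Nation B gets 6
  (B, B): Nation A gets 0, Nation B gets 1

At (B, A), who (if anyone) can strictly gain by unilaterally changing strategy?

Neither

Nation A at (B, A) earns 1; deviating to A yields -1 — not better.
Nation B earns 6; deviating to B yields 1 — not better.
Neither player can strictly improve; the profile is a Nash equilibrium.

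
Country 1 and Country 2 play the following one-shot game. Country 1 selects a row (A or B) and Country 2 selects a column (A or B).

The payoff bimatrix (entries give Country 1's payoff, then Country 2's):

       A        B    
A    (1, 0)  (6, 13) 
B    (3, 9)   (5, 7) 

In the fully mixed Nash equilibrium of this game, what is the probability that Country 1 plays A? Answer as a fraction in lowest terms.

2/15

Let r be the probability that Country 1 plays A. In a completely mixed equilibrium, Country 2 must be indifferent between A and B.
Country 2's expected payoff from A is 9(1−r); from B it is 13r + 7(1−r).
Setting these equal: −9r + 9 = 6r + 7, so r = 2/15.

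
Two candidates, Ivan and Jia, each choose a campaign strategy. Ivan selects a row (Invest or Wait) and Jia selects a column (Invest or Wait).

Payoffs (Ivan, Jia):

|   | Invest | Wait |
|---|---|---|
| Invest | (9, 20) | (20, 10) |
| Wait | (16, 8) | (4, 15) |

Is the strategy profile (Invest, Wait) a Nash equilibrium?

At (Invest, Wait), Ivan earns 20; switching to Wait would give 4, so Ivan has no profitable deviation.
Jia earns 10; switching to Invest would give 20, so Jia would deviate.
Since at least one player can profitably deviate, this is not a Nash equilibrium.

No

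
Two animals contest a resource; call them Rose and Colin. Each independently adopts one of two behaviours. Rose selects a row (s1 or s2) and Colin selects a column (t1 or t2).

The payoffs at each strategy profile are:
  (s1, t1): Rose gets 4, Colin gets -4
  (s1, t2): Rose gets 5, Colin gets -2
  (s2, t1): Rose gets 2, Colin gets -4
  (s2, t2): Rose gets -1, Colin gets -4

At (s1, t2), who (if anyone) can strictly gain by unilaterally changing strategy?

Rose at (s1, t2) earns 5; deviating to s2 yields -1 — not better.
Colin earns -2; deviating to t1 yields -4 — not better.
Neither player can strictly improve; the profile is a Nash equilibrium.

Neither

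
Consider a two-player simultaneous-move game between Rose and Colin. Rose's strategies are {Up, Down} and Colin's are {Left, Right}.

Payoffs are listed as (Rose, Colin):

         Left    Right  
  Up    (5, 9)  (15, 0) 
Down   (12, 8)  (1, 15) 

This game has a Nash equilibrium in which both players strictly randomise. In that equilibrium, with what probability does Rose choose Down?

9/16

Let r be the probability that Rose plays Up. In a completely mixed equilibrium, Colin must be indifferent between Left and Right.
Colin's expected payoff from Left is 9r + 8(1−r); from Right it is 15(1−r).
Setting these equal: r + 8 = −15r + 15, so r = 7/16.
Therefore Rose plays Down with probability 1 − 7/16 = 9/16.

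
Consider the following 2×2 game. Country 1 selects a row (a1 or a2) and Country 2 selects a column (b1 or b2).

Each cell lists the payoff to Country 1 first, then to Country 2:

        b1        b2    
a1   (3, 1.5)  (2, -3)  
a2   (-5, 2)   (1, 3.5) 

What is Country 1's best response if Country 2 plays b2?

Against b2, Country 1 earns 2 from a1 and 1 from a2.
So a1 is the best response.

a1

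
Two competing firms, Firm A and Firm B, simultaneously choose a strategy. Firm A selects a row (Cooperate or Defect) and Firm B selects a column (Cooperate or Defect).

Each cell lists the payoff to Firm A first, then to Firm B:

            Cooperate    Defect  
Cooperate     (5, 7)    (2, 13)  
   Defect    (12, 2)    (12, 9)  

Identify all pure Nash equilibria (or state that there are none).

(Cooperate, Cooperate): Firm A prefers Defect (12 > 5); Firm B prefers Defect (13 > 7) — not an equilibrium.
(Cooperate, Defect): Firm A prefers Defect (12 > 2) — not an equilibrium.
(Defect, Cooperate): Firm B prefers Defect (9 > 2) — not an equilibrium.
(Defect, Defect): Firm A gets 12 ≥ 2 from Cooperate, and Firm B gets 9 ≥ 2 from Cooperate — Nash equilibrium.

(Defect, Defect)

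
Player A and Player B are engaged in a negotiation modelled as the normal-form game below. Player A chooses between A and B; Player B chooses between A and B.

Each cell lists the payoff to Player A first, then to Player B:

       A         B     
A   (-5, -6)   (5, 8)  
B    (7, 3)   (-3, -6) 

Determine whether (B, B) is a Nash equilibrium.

No

At (B, B), Player A earns -3; switching to A would give 5, so Player A would deviate.
Player B earns -6; switching to A would give 3, so Player B would deviate.
Since at least one player can profitably deviate, this is not a Nash equilibrium.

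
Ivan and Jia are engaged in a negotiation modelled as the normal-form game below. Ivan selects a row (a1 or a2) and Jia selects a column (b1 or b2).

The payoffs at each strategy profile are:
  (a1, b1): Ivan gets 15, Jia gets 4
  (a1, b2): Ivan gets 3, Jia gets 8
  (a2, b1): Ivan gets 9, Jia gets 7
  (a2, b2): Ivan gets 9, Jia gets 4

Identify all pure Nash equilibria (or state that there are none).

none

(a1, b1): Jia prefers b2 (8 > 4) — not an equilibrium.
(a1, b2): Ivan prefers a2 (9 > 3) — not an equilibrium.
(a2, b1): Ivan prefers a1 (15 > 9) — not an equilibrium.
(a2, b2): Jia prefers b1 (7 > 4) — not an equilibrium.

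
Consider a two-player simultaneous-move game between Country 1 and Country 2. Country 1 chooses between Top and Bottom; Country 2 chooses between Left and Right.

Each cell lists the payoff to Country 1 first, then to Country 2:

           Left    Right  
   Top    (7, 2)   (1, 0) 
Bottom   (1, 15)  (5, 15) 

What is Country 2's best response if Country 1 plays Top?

Left

Against Top, Country 2 earns 2 from Left and 0 from Right.
So Left is the best response.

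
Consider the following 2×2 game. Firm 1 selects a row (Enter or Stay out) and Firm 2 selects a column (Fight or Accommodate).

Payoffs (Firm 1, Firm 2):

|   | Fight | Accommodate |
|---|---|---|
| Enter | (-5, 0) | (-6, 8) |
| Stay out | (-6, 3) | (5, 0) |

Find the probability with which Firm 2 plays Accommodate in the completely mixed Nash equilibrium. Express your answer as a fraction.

Let y be the probability that Firm 2 plays Fight. In a completely mixed equilibrium, Firm 1 must be indifferent between Enter and Stay out.
Firm 1's expected payoff from Enter is −5y − 6(1−y); from Stay out it is −6y + 5(1−y).
Setting these equal: y − 6 = −11y + 5, so y = 11/12.
Therefore Firm 2 plays Accommodate with probability 1 − 11/12 = 1/12.

1/12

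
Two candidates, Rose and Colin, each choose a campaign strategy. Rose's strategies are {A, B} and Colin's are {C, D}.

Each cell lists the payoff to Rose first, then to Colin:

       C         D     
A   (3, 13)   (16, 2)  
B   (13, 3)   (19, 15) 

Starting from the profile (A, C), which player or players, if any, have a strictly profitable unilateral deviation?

Rose

Rose at (A, C) earns 3; deviating to B yields 13 — a strict improvement.
Colin earns 13; deviating to D yields 2 — not better.
Only Rose has a strictly profitable deviation.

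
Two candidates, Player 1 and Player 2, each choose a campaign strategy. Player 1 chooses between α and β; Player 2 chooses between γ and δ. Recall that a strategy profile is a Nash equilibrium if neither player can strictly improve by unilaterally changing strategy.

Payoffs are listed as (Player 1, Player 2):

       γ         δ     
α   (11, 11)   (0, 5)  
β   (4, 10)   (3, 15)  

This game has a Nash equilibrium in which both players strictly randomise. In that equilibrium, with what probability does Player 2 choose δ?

7/10

Let y be the probability that Player 2 plays γ. In a completely mixed equilibrium, Player 1 must be indifferent between α and β.
Player 1's expected payoff from α is 11y; from β it is 4y + 3(1−y).
Setting these equal: 11y = y + 3, so y = 3/10.
Therefore Player 2 plays δ with probability 1 − 3/10 = 7/10.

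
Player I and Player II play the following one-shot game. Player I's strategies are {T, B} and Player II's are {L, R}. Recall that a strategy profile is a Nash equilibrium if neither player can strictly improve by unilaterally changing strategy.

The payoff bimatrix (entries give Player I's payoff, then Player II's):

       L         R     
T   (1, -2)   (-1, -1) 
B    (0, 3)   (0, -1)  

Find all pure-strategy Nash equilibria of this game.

(T, L): Player II prefers R (-1 > -2) — not an equilibrium.
(T, R): Player I prefers B (0 > -1) — not an equilibrium.
(B, L): Player I prefers T (1 > 0) — not an equilibrium.
(B, R): Player II prefers L (3 > -1) — not an equilibrium.

none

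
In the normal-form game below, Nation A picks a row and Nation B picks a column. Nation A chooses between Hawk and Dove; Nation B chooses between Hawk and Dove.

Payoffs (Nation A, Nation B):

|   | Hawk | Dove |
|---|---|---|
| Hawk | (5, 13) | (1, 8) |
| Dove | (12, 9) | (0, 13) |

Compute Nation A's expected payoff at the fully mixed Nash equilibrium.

3/2

First find y, the probability Nation B plays Hawk, from Nation A's indifference between Hawk and Dove: 5y + (1−y) = 12y, giving y = 1/8.
Since Nation A is indifferent in equilibrium, Nation A's expected payoff equals the payoff from either row against (1/8, 7/8). Using Hawk: 5(1/8) + (7/8) = 3/2.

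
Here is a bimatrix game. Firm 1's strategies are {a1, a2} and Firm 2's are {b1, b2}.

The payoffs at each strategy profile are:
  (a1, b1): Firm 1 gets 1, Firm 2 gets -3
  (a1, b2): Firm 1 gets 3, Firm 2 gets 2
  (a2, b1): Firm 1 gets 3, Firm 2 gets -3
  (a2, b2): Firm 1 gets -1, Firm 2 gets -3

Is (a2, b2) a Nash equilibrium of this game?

At (a2, b2), Firm 1 earns -1; switching to a1 would give 3, so Firm 1 would deviate.
Firm 2 earns -3; switching to b1 would give -3, so Firm 2 has no profitable deviation.
Since at least one player can profitably deviate, this is not a Nash equilibrium.

No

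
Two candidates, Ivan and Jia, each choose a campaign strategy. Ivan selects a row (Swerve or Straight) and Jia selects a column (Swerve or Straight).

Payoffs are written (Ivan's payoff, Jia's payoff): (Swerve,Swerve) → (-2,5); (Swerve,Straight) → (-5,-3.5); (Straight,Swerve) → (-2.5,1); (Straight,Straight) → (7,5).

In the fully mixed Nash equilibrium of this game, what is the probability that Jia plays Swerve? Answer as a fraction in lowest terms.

Let y be the probability that Jia plays Swerve. In a completely mixed equilibrium, Ivan must be indifferent between Swerve and Straight.
Ivan's expected payoff from Swerve is −2y − 5(1−y); from Straight it is −2.5y + 7(1−y).
Setting these equal: 3y − 5 = −9.5y + 7, so y = 24/25.

24/25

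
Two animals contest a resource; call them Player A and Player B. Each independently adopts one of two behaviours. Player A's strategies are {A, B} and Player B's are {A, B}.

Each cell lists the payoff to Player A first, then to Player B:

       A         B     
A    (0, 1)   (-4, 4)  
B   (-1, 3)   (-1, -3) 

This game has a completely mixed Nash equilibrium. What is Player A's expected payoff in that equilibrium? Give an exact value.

First find y, the probability Player B plays A, from Player A's indifference between A and B: −4(1−y) = −y − (1−y), giving y = 3/4.
Since Player A is indifferent in equilibrium, Player A's expected payoff equals the payoff from either row against (3/4, 1/4). Using A: −4(1/4) = -1.

-1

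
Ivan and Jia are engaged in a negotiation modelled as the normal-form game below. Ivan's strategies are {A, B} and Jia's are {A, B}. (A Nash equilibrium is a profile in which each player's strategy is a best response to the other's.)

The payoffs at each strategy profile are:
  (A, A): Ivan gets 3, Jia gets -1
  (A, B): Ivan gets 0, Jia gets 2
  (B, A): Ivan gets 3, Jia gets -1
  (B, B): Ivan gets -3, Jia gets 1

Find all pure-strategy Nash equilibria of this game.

(A, B)

(A, A): Jia prefers B (2 > -1) — not an equilibrium.
(A, B): Ivan gets 0 ≥ -3 from B, and Jia gets 2 ≥ -1 from A — Nash equilibrium.
(B, A): Jia prefers B (1 > -1) — not an equilibrium.
(B, B): Ivan prefers A (0 > -3) — not an equilibrium.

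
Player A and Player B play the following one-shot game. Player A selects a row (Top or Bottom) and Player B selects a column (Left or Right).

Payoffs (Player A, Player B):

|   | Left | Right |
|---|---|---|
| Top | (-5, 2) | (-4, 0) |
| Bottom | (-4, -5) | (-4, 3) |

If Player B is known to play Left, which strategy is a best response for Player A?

Bottom

Against Left, Player A earns -5 from Top and -4 from Bottom.
So Bottom is the best response.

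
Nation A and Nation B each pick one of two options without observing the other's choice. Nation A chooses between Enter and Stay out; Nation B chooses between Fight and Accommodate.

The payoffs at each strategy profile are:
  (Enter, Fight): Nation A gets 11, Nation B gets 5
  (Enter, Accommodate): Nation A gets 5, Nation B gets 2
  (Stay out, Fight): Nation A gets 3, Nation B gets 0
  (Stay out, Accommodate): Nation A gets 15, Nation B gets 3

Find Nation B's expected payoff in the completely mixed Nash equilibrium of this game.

First find x, the probability Nation A plays Enter, from Nation B's indifference between Fight and Accommodate: 5x = 2x + 3(1−x), giving x = 1/2.
Since Nation B is indifferent in equilibrium, Nation B's expected payoff equals the payoff from either column against (1/2, 1/2). Using Fight: 5(1/2) = 5/2.

5/2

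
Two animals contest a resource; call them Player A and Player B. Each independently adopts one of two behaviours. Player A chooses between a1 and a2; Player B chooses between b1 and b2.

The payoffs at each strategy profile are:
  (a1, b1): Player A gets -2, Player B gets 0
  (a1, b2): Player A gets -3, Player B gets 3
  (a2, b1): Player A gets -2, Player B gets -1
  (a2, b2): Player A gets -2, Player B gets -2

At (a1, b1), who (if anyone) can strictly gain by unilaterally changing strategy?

Player A at (a1, b1) earns -2; deviating to a2 yields -2 — not better.
Player B earns 0; deviating to b2 yields 3 — a strict improvement.
Only Player B has a strictly profitable deviation.

Player B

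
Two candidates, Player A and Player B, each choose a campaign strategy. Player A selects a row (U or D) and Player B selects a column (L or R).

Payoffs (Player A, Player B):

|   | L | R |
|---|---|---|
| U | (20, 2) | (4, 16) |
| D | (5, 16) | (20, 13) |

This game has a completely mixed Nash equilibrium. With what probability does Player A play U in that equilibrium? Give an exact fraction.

Let p be the probability that Player A plays U. In a completely mixed equilibrium, Player B must be indifferent between L and R.
Player B's expected payoff from L is 2p + 16(1−p); from R it is 16p + 13(1−p).
Setting these equal: −14p + 16 = 3p + 13, so p = 3/17.

3/17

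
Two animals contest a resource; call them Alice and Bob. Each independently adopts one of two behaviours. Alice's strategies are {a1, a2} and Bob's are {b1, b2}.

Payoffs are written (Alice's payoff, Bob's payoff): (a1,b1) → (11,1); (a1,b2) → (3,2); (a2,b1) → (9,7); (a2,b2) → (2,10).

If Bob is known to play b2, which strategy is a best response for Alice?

Against b2, Alice earns 3 from a1 and 2 from a2.
So a1 is the best response.

a1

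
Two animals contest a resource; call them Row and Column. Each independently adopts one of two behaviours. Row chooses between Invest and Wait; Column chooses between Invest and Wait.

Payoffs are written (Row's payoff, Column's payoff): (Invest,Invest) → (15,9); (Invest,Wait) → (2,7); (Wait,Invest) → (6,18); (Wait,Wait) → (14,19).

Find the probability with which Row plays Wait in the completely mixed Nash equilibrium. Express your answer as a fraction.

2/3

Let p be the probability that Row plays Invest. In a completely mixed equilibrium, Column must be indifferent between Invest and Wait.
Column's expected payoff from Invest is 9p + 18(1−p); from Wait it is 7p + 19(1−p).
Setting these equal: −9p + 18 = −12p + 19, so p = 1/3.
Therefore Row plays Wait with probability 1 − 1/3 = 2/3.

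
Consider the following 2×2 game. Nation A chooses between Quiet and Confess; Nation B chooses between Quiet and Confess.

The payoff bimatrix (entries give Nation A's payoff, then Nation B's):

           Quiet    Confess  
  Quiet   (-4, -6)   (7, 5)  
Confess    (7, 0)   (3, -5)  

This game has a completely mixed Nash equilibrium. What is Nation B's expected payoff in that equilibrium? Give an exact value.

First find x, the probability Nation A plays Quiet, from Nation B's indifference between Quiet and Confess: −6x = 5x − 5(1−x), giving x = 5/16.
Since Nation B is indifferent in equilibrium, Nation B's expected payoff equals the payoff from either column against (5/16, 11/16). Using Quiet: −6(5/16) = -15/8.

-15/8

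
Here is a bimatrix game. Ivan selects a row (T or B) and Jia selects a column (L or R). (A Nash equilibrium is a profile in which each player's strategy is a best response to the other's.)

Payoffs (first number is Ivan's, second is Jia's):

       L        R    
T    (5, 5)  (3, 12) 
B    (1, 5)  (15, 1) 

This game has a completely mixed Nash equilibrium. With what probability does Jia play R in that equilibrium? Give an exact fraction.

Let q be the probability that Jia plays L. In a completely mixed equilibrium, Ivan must be indifferent between T and B.
Ivan's expected payoff from T is 5q + 3(1−q); from B it is q + 15(1−q).
Setting these equal: 2q + 3 = −14q + 15, so q = 3/4.
Therefore Jia plays R with probability 1 − 3/4 = 1/4.

1/4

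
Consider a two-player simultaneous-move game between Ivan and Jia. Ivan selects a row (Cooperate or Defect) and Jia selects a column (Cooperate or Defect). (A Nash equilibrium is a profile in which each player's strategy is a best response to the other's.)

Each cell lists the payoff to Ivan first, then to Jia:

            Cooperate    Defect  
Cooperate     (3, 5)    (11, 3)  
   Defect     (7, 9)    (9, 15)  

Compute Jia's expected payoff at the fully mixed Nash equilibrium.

6

First find p, the probability Ivan plays Cooperate, from Jia's indifference between Cooperate and Defect: 5p + 9(1−p) = 3p + 15(1−p), giving p = 3/4.
Since Jia is indifferent in equilibrium, Jia's expected payoff equals the payoff from either column against (3/4, 1/4). Using Cooperate: 5(3/4) + 9(1/4) = 6.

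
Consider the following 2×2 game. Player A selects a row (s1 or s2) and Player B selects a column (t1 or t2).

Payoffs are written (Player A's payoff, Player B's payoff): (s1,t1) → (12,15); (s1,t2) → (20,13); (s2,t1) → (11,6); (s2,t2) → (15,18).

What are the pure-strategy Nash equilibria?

(s1, t1)

(s1, t1): Player A gets 12 ≥ 11 from s2, and Player B gets 15 ≥ 13 from t2 — Nash equilibrium.
(s1, t2): Player B prefers t1 (15 > 13) — not an equilibrium.
(s2, t1): Player A prefers s1 (12 > 11); Player B prefers t2 (18 > 6) — not an equilibrium.
(s2, t2): Player A prefers s1 (20 > 15) — not an equilibrium.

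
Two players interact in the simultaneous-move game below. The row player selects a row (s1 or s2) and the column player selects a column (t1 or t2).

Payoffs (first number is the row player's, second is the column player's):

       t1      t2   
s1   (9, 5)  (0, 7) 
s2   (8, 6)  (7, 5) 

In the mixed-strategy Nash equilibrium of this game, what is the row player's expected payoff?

63/8

First find q, the probability the column player plays t1, from the row player's indifference between s1 and s2: 9q = 8q + 7(1−q), giving q = 7/8.
Since the row player is indifferent in equilibrium, the row player's expected payoff equals the payoff from either row against (7/8, 1/8). Using s1: 9(7/8) = 63/8.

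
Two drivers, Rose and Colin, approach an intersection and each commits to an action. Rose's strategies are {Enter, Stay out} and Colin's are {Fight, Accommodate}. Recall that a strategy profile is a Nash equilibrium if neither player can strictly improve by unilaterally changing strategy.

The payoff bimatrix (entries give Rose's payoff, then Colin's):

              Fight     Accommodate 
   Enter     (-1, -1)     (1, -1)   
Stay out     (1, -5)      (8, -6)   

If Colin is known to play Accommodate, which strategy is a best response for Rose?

Stay out

Against Accommodate, Rose earns 1 from Enter and 8 from Stay out.
So Stay out is the best response.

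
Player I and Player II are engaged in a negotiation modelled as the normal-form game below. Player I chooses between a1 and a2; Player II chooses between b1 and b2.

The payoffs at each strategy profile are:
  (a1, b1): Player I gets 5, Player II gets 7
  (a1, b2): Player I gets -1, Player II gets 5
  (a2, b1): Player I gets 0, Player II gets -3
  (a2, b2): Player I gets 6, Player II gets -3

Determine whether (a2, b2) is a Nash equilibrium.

At (a2, b2), Player I earns 6; switching to a1 would give -1, so Player I has no profitable deviation.
Player II earns -3; switching to b1 would give -3, so Player II has no profitable deviation.
Neither player can gain by a unilateral deviation, so this profile is a Nash equilibrium.

Yes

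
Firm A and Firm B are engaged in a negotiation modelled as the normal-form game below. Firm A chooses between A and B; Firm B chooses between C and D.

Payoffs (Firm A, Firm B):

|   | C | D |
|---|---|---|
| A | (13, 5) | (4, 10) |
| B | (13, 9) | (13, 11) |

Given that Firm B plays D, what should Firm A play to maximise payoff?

B

Against D, Firm A earns 4 from A and 13 from B.
So B is the best response.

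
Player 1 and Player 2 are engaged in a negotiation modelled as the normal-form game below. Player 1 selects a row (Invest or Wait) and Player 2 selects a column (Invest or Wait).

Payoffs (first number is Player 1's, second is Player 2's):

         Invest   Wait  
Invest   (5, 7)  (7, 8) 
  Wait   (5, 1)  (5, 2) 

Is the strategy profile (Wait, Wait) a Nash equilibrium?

No

At (Wait, Wait), Player 1 earns 5; switching to Invest would give 7, so Player 1 would deviate.
Player 2 earns 2; switching to Invest would give 1, so Player 2 has no profitable deviation.
Since at least one player can profitably deviate, this is not a Nash equilibrium.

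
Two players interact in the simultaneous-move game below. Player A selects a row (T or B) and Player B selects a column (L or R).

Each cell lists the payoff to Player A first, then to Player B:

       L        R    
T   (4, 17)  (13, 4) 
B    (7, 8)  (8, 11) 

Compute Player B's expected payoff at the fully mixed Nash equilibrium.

First find x, the probability Player A plays T, from Player B's indifference between L and R: 17x + 8(1−x) = 4x + 11(1−x), giving x = 3/16.
Since Player B is indifferent in equilibrium, Player B's expected payoff equals the payoff from either column against (3/16, 13/16). Using L: 17(3/16) + 8(13/16) = 155/16.

155/16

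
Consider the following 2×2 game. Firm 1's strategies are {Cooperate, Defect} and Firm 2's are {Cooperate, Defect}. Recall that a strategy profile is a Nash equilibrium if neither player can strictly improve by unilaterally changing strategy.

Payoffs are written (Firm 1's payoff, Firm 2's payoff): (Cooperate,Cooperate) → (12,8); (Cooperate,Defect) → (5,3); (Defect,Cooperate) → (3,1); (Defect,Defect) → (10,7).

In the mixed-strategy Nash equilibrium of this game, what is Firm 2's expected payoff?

53/11

First find x, the probability Firm 1 plays Cooperate, from Firm 2's indifference between Cooperate and Defect: 8x + (1−x) = 3x + 7(1−x), giving x = 6/11.
Since Firm 2 is indifferent in equilibrium, Firm 2's expected payoff equals the payoff from either column against (6/11, 5/11). Using Cooperate: 8(6/11) + (5/11) = 53/11.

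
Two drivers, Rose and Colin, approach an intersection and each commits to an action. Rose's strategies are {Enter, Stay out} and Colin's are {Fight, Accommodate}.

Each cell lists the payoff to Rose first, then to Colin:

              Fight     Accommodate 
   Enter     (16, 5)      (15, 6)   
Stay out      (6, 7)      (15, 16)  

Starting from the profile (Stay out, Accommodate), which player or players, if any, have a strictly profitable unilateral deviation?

Neither

Rose at (Stay out, Accommodate) earns 15; deviating to Enter yields 15 — not better.
Colin earns 16; deviating to Fight yields 7 — not better.
Neither player can strictly improve; the profile is a Nash equilibrium.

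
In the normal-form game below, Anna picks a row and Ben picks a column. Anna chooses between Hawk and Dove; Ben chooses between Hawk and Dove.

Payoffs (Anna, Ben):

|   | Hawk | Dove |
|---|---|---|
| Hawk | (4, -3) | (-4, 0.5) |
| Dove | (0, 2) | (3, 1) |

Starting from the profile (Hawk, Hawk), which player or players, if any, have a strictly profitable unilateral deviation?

Ben

Anna at (Hawk, Hawk) earns 4; deviating to Dove yields 0 — not better.
Ben earns -3; deviating to Dove yields 0.5 — a strict improvement.
Only Ben has a strictly profitable deviation.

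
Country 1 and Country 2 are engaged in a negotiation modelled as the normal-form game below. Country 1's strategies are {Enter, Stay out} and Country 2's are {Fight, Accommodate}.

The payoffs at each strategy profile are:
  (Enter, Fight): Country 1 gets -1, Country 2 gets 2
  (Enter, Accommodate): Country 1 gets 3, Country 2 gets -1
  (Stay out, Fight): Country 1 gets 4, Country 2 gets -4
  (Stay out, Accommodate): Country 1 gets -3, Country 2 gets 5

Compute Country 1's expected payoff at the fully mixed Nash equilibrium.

9/11

First find y, the probability Country 2 plays Fight, from Country 1's indifference between Enter and Stay out: −y + 3(1−y) = 4y − 3(1−y), giving y = 6/11.
Since Country 1 is indifferent in equilibrium, Country 1's expected payoff equals the payoff from either row against (6/11, 5/11). Using Enter: −(6/11) + 3(5/11) = 9/11.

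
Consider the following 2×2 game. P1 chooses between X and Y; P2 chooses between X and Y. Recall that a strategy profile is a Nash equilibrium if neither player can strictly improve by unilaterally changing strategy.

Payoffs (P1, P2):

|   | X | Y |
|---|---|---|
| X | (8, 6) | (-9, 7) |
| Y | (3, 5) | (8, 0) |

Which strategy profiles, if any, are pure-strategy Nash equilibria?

(X, X): P2 prefers Y (7 > 6) — not an equilibrium.
(X, Y): P1 prefers Y (8 > -9) — not an equilibrium.
(Y, X): P1 prefers X (8 > 3) — not an equilibrium.
(Y, Y): P2 prefers X (5 > 0) — not an equilibrium.

none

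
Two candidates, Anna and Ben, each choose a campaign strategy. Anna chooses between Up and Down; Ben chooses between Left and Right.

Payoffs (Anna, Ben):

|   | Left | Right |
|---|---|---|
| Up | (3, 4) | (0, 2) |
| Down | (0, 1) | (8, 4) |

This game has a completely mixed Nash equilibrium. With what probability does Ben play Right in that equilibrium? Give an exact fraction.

Let y be the probability that Ben plays Left. In a completely mixed equilibrium, Anna must be indifferent between Up and Down.
Anna's expected payoff from Up is 3y; from Down it is 8(1−y).
Setting these equal: 3y = −8y + 8, so y = 8/11.
Therefore Ben plays Right with probability 1 − 8/11 = 3/11.

3/11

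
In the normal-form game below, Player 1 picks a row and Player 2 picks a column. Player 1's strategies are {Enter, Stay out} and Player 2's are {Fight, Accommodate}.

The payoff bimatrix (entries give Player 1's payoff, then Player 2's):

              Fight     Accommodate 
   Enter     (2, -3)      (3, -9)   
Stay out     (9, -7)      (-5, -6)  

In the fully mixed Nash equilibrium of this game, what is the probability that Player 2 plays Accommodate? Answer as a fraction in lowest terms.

Let q be the probability that Player 2 plays Fight. In a completely mixed equilibrium, Player 1 must be indifferent between Enter and Stay out.
Player 1's expected payoff from Enter is 2q + 3(1−q); from Stay out it is 9q − 5(1−q).
Setting these equal: −q + 3 = 14q − 5, so q = 8/15.
Therefore Player 2 plays Accommodate with probability 1 − 8/15 = 7/15.

7/15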